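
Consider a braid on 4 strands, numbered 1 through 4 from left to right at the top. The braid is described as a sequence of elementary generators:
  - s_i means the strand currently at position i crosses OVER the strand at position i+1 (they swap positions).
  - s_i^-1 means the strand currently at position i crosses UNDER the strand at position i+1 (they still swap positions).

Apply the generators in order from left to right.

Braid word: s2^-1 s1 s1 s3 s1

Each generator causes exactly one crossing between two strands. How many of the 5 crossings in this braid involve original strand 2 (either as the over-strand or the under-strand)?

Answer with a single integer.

Answer: 2

Derivation:
Gen 1: crossing 2x3. Involves strand 2? yes. Count so far: 1
Gen 2: crossing 1x3. Involves strand 2? no. Count so far: 1
Gen 3: crossing 3x1. Involves strand 2? no. Count so far: 1
Gen 4: crossing 2x4. Involves strand 2? yes. Count so far: 2
Gen 5: crossing 1x3. Involves strand 2? no. Count so far: 2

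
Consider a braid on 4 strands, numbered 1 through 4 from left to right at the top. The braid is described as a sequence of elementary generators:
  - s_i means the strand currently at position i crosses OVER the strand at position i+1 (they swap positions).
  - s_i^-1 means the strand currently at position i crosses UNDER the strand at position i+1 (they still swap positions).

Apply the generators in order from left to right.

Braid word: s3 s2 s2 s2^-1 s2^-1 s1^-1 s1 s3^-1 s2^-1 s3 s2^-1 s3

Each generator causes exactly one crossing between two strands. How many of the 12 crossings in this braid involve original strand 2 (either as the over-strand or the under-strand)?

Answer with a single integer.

Answer: 9

Derivation:
Gen 1: crossing 3x4. Involves strand 2? no. Count so far: 0
Gen 2: crossing 2x4. Involves strand 2? yes. Count so far: 1
Gen 3: crossing 4x2. Involves strand 2? yes. Count so far: 2
Gen 4: crossing 2x4. Involves strand 2? yes. Count so far: 3
Gen 5: crossing 4x2. Involves strand 2? yes. Count so far: 4
Gen 6: crossing 1x2. Involves strand 2? yes. Count so far: 5
Gen 7: crossing 2x1. Involves strand 2? yes. Count so far: 6
Gen 8: crossing 4x3. Involves strand 2? no. Count so far: 6
Gen 9: crossing 2x3. Involves strand 2? yes. Count so far: 7
Gen 10: crossing 2x4. Involves strand 2? yes. Count so far: 8
Gen 11: crossing 3x4. Involves strand 2? no. Count so far: 8
Gen 12: crossing 3x2. Involves strand 2? yes. Count so far: 9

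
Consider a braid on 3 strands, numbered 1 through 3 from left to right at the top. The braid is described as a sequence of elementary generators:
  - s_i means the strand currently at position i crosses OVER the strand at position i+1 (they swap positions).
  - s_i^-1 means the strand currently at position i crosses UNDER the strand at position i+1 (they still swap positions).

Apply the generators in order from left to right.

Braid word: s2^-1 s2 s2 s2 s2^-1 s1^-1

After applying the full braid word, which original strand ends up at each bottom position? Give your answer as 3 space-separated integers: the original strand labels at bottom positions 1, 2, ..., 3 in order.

Gen 1 (s2^-1): strand 2 crosses under strand 3. Perm now: [1 3 2]
Gen 2 (s2): strand 3 crosses over strand 2. Perm now: [1 2 3]
Gen 3 (s2): strand 2 crosses over strand 3. Perm now: [1 3 2]
Gen 4 (s2): strand 3 crosses over strand 2. Perm now: [1 2 3]
Gen 5 (s2^-1): strand 2 crosses under strand 3. Perm now: [1 3 2]
Gen 6 (s1^-1): strand 1 crosses under strand 3. Perm now: [3 1 2]

Answer: 3 1 2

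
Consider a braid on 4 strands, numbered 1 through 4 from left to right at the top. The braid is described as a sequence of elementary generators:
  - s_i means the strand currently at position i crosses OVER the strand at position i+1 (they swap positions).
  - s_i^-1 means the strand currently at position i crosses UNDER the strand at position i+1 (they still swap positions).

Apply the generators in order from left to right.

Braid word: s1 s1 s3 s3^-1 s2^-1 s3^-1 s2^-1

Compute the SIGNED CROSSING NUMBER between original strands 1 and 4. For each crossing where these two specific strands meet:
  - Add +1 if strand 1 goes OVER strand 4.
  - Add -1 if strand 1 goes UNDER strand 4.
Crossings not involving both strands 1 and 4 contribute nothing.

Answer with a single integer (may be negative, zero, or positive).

Answer: 0

Derivation:
Gen 1: crossing 1x2. Both 1&4? no. Sum: 0
Gen 2: crossing 2x1. Both 1&4? no. Sum: 0
Gen 3: crossing 3x4. Both 1&4? no. Sum: 0
Gen 4: crossing 4x3. Both 1&4? no. Sum: 0
Gen 5: crossing 2x3. Both 1&4? no. Sum: 0
Gen 6: crossing 2x4. Both 1&4? no. Sum: 0
Gen 7: crossing 3x4. Both 1&4? no. Sum: 0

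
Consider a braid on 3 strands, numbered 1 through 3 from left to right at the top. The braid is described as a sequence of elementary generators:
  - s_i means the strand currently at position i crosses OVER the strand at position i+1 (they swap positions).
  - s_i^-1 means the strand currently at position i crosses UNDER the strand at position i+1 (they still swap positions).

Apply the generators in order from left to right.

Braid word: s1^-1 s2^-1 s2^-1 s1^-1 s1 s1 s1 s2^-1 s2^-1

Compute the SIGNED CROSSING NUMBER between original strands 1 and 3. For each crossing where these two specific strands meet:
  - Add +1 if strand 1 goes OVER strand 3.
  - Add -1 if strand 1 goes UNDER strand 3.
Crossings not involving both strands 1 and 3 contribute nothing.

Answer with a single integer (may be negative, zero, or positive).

Answer: 0

Derivation:
Gen 1: crossing 1x2. Both 1&3? no. Sum: 0
Gen 2: 1 under 3. Both 1&3? yes. Contrib: -1. Sum: -1
Gen 3: 3 under 1. Both 1&3? yes. Contrib: +1. Sum: 0
Gen 4: crossing 2x1. Both 1&3? no. Sum: 0
Gen 5: crossing 1x2. Both 1&3? no. Sum: 0
Gen 6: crossing 2x1. Both 1&3? no. Sum: 0
Gen 7: crossing 1x2. Both 1&3? no. Sum: 0
Gen 8: 1 under 3. Both 1&3? yes. Contrib: -1. Sum: -1
Gen 9: 3 under 1. Both 1&3? yes. Contrib: +1. Sum: 0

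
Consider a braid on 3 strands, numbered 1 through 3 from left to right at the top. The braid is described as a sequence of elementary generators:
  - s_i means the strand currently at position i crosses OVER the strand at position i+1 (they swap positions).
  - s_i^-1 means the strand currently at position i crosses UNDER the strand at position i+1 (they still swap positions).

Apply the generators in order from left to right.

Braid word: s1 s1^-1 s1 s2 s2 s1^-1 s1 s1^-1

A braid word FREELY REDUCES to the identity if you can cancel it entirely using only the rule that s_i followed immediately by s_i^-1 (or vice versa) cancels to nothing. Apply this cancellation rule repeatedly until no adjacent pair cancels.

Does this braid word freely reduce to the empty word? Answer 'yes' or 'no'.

Answer: no

Derivation:
Gen 1 (s1): push. Stack: [s1]
Gen 2 (s1^-1): cancels prior s1. Stack: []
Gen 3 (s1): push. Stack: [s1]
Gen 4 (s2): push. Stack: [s1 s2]
Gen 5 (s2): push. Stack: [s1 s2 s2]
Gen 6 (s1^-1): push. Stack: [s1 s2 s2 s1^-1]
Gen 7 (s1): cancels prior s1^-1. Stack: [s1 s2 s2]
Gen 8 (s1^-1): push. Stack: [s1 s2 s2 s1^-1]
Reduced word: s1 s2 s2 s1^-1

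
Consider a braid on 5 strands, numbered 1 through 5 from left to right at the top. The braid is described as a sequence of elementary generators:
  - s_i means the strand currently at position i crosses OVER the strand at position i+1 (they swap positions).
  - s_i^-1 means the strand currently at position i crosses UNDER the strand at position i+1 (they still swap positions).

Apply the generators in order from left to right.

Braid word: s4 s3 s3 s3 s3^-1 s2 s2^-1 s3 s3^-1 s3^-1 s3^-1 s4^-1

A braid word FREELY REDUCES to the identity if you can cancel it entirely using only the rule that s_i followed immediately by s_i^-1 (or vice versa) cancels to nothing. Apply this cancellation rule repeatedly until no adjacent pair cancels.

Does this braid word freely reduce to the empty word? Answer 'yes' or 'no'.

Answer: yes

Derivation:
Gen 1 (s4): push. Stack: [s4]
Gen 2 (s3): push. Stack: [s4 s3]
Gen 3 (s3): push. Stack: [s4 s3 s3]
Gen 4 (s3): push. Stack: [s4 s3 s3 s3]
Gen 5 (s3^-1): cancels prior s3. Stack: [s4 s3 s3]
Gen 6 (s2): push. Stack: [s4 s3 s3 s2]
Gen 7 (s2^-1): cancels prior s2. Stack: [s4 s3 s3]
Gen 8 (s3): push. Stack: [s4 s3 s3 s3]
Gen 9 (s3^-1): cancels prior s3. Stack: [s4 s3 s3]
Gen 10 (s3^-1): cancels prior s3. Stack: [s4 s3]
Gen 11 (s3^-1): cancels prior s3. Stack: [s4]
Gen 12 (s4^-1): cancels prior s4. Stack: []
Reduced word: (empty)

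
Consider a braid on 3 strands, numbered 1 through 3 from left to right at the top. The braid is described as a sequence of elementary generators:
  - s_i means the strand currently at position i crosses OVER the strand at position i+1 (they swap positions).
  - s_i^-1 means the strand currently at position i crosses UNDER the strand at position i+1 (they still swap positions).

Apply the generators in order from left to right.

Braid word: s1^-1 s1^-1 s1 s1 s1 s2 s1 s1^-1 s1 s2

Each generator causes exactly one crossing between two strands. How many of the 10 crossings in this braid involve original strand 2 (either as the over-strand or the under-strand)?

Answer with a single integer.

Answer: 9

Derivation:
Gen 1: crossing 1x2. Involves strand 2? yes. Count so far: 1
Gen 2: crossing 2x1. Involves strand 2? yes. Count so far: 2
Gen 3: crossing 1x2. Involves strand 2? yes. Count so far: 3
Gen 4: crossing 2x1. Involves strand 2? yes. Count so far: 4
Gen 5: crossing 1x2. Involves strand 2? yes. Count so far: 5
Gen 6: crossing 1x3. Involves strand 2? no. Count so far: 5
Gen 7: crossing 2x3. Involves strand 2? yes. Count so far: 6
Gen 8: crossing 3x2. Involves strand 2? yes. Count so far: 7
Gen 9: crossing 2x3. Involves strand 2? yes. Count so far: 8
Gen 10: crossing 2x1. Involves strand 2? yes. Count so far: 9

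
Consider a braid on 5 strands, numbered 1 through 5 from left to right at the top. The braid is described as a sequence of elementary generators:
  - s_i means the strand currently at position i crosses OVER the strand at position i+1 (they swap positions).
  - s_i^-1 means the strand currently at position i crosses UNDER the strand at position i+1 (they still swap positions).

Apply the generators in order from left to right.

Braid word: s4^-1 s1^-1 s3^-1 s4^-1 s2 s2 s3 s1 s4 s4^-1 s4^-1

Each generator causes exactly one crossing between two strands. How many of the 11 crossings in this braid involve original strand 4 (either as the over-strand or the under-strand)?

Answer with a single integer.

Gen 1: crossing 4x5. Involves strand 4? yes. Count so far: 1
Gen 2: crossing 1x2. Involves strand 4? no. Count so far: 1
Gen 3: crossing 3x5. Involves strand 4? no. Count so far: 1
Gen 4: crossing 3x4. Involves strand 4? yes. Count so far: 2
Gen 5: crossing 1x5. Involves strand 4? no. Count so far: 2
Gen 6: crossing 5x1. Involves strand 4? no. Count so far: 2
Gen 7: crossing 5x4. Involves strand 4? yes. Count so far: 3
Gen 8: crossing 2x1. Involves strand 4? no. Count so far: 3
Gen 9: crossing 5x3. Involves strand 4? no. Count so far: 3
Gen 10: crossing 3x5. Involves strand 4? no. Count so far: 3
Gen 11: crossing 5x3. Involves strand 4? no. Count so far: 3

Answer: 3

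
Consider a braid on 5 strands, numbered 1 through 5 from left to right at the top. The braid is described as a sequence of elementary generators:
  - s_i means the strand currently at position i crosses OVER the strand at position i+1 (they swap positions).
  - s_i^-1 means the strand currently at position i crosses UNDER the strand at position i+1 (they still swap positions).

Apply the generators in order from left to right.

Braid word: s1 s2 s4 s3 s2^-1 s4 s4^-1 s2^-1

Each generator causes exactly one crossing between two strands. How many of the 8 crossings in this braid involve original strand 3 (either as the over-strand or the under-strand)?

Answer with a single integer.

Answer: 3

Derivation:
Gen 1: crossing 1x2. Involves strand 3? no. Count so far: 0
Gen 2: crossing 1x3. Involves strand 3? yes. Count so far: 1
Gen 3: crossing 4x5. Involves strand 3? no. Count so far: 1
Gen 4: crossing 1x5. Involves strand 3? no. Count so far: 1
Gen 5: crossing 3x5. Involves strand 3? yes. Count so far: 2
Gen 6: crossing 1x4. Involves strand 3? no. Count so far: 2
Gen 7: crossing 4x1. Involves strand 3? no. Count so far: 2
Gen 8: crossing 5x3. Involves strand 3? yes. Count so far: 3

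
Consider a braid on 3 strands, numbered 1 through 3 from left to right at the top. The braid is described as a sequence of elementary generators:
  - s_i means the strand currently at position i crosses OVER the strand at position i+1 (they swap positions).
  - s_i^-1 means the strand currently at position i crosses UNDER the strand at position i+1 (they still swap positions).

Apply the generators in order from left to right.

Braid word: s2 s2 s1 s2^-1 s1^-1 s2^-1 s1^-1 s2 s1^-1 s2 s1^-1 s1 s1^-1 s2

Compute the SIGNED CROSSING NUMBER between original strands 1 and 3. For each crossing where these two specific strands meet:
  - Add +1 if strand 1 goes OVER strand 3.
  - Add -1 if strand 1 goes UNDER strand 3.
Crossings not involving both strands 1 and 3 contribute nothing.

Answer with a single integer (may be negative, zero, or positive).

Gen 1: crossing 2x3. Both 1&3? no. Sum: 0
Gen 2: crossing 3x2. Both 1&3? no. Sum: 0
Gen 3: crossing 1x2. Both 1&3? no. Sum: 0
Gen 4: 1 under 3. Both 1&3? yes. Contrib: -1. Sum: -1
Gen 5: crossing 2x3. Both 1&3? no. Sum: -1
Gen 6: crossing 2x1. Both 1&3? no. Sum: -1
Gen 7: 3 under 1. Both 1&3? yes. Contrib: +1. Sum: 0
Gen 8: crossing 3x2. Both 1&3? no. Sum: 0
Gen 9: crossing 1x2. Both 1&3? no. Sum: 0
Gen 10: 1 over 3. Both 1&3? yes. Contrib: +1. Sum: 1
Gen 11: crossing 2x3. Both 1&3? no. Sum: 1
Gen 12: crossing 3x2. Both 1&3? no. Sum: 1
Gen 13: crossing 2x3. Both 1&3? no. Sum: 1
Gen 14: crossing 2x1. Both 1&3? no. Sum: 1

Answer: 1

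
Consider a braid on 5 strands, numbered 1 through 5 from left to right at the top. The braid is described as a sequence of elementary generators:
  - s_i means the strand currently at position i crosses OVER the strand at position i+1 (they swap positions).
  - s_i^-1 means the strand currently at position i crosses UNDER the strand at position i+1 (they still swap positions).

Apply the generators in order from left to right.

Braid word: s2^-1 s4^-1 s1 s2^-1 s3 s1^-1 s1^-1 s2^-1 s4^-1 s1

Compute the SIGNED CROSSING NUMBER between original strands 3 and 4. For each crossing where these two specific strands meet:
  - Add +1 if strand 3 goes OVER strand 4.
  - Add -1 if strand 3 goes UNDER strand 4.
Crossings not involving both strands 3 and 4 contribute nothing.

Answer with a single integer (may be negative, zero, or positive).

Answer: 0

Derivation:
Gen 1: crossing 2x3. Both 3&4? no. Sum: 0
Gen 2: crossing 4x5. Both 3&4? no. Sum: 0
Gen 3: crossing 1x3. Both 3&4? no. Sum: 0
Gen 4: crossing 1x2. Both 3&4? no. Sum: 0
Gen 5: crossing 1x5. Both 3&4? no. Sum: 0
Gen 6: crossing 3x2. Both 3&4? no. Sum: 0
Gen 7: crossing 2x3. Both 3&4? no. Sum: 0
Gen 8: crossing 2x5. Both 3&4? no. Sum: 0
Gen 9: crossing 1x4. Both 3&4? no. Sum: 0
Gen 10: crossing 3x5. Both 3&4? no. Sum: 0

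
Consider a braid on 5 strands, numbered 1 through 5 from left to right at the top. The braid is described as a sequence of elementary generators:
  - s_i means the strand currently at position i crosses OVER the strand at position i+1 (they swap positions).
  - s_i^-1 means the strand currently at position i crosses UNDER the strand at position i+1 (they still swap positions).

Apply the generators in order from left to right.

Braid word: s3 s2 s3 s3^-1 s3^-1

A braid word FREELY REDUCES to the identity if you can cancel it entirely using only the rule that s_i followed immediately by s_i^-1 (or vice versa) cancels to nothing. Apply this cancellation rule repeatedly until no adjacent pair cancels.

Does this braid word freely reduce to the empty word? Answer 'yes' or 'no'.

Gen 1 (s3): push. Stack: [s3]
Gen 2 (s2): push. Stack: [s3 s2]
Gen 3 (s3): push. Stack: [s3 s2 s3]
Gen 4 (s3^-1): cancels prior s3. Stack: [s3 s2]
Gen 5 (s3^-1): push. Stack: [s3 s2 s3^-1]
Reduced word: s3 s2 s3^-1

Answer: no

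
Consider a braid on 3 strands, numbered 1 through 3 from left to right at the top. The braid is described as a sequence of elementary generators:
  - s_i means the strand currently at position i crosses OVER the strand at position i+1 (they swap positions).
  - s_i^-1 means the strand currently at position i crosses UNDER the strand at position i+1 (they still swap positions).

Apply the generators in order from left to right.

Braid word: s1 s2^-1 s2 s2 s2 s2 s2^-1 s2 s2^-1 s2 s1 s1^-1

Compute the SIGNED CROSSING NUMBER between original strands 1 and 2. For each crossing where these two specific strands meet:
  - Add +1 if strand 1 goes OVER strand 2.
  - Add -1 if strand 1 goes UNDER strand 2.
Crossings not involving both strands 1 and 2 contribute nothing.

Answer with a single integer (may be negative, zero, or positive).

Gen 1: 1 over 2. Both 1&2? yes. Contrib: +1. Sum: 1
Gen 2: crossing 1x3. Both 1&2? no. Sum: 1
Gen 3: crossing 3x1. Both 1&2? no. Sum: 1
Gen 4: crossing 1x3. Both 1&2? no. Sum: 1
Gen 5: crossing 3x1. Both 1&2? no. Sum: 1
Gen 6: crossing 1x3. Both 1&2? no. Sum: 1
Gen 7: crossing 3x1. Both 1&2? no. Sum: 1
Gen 8: crossing 1x3. Both 1&2? no. Sum: 1
Gen 9: crossing 3x1. Both 1&2? no. Sum: 1
Gen 10: crossing 1x3. Both 1&2? no. Sum: 1
Gen 11: crossing 2x3. Both 1&2? no. Sum: 1
Gen 12: crossing 3x2. Both 1&2? no. Sum: 1

Answer: 1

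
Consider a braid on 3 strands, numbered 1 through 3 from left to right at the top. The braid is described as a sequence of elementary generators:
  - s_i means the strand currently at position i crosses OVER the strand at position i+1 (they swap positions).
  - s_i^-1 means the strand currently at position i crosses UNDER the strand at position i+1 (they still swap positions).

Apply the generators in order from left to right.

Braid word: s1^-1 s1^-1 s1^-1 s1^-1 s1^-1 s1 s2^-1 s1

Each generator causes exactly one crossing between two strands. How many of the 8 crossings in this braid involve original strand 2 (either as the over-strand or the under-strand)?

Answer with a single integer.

Answer: 7

Derivation:
Gen 1: crossing 1x2. Involves strand 2? yes. Count so far: 1
Gen 2: crossing 2x1. Involves strand 2? yes. Count so far: 2
Gen 3: crossing 1x2. Involves strand 2? yes. Count so far: 3
Gen 4: crossing 2x1. Involves strand 2? yes. Count so far: 4
Gen 5: crossing 1x2. Involves strand 2? yes. Count so far: 5
Gen 6: crossing 2x1. Involves strand 2? yes. Count so far: 6
Gen 7: crossing 2x3. Involves strand 2? yes. Count so far: 7
Gen 8: crossing 1x3. Involves strand 2? no. Count so far: 7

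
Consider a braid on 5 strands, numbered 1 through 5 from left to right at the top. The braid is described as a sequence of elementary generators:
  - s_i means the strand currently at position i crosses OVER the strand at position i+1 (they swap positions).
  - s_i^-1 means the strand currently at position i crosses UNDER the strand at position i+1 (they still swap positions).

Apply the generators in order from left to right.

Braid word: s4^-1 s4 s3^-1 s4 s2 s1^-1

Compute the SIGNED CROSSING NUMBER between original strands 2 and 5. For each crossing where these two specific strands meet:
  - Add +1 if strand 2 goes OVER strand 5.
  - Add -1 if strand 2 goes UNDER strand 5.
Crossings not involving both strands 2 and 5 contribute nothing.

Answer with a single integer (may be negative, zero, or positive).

Gen 1: crossing 4x5. Both 2&5? no. Sum: 0
Gen 2: crossing 5x4. Both 2&5? no. Sum: 0
Gen 3: crossing 3x4. Both 2&5? no. Sum: 0
Gen 4: crossing 3x5. Both 2&5? no. Sum: 0
Gen 5: crossing 2x4. Both 2&5? no. Sum: 0
Gen 6: crossing 1x4. Both 2&5? no. Sum: 0

Answer: 0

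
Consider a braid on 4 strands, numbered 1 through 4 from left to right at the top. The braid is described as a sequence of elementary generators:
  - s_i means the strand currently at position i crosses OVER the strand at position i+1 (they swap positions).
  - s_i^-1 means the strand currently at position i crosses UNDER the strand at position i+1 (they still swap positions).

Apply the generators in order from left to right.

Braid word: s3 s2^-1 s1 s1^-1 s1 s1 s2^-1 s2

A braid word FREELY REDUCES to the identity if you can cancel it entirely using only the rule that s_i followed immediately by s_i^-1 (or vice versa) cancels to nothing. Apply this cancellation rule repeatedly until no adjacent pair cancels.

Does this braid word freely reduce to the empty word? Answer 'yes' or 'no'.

Answer: no

Derivation:
Gen 1 (s3): push. Stack: [s3]
Gen 2 (s2^-1): push. Stack: [s3 s2^-1]
Gen 3 (s1): push. Stack: [s3 s2^-1 s1]
Gen 4 (s1^-1): cancels prior s1. Stack: [s3 s2^-1]
Gen 5 (s1): push. Stack: [s3 s2^-1 s1]
Gen 6 (s1): push. Stack: [s3 s2^-1 s1 s1]
Gen 7 (s2^-1): push. Stack: [s3 s2^-1 s1 s1 s2^-1]
Gen 8 (s2): cancels prior s2^-1. Stack: [s3 s2^-1 s1 s1]
Reduced word: s3 s2^-1 s1 s1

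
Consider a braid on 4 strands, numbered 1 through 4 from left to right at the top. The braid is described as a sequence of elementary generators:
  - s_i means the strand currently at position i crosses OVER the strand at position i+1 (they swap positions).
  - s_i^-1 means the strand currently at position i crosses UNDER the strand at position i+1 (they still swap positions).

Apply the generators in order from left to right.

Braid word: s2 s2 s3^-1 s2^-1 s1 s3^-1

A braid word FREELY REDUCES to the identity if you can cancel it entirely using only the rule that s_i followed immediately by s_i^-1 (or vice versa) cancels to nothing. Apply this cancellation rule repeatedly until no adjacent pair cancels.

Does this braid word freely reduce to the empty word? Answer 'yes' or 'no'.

Gen 1 (s2): push. Stack: [s2]
Gen 2 (s2): push. Stack: [s2 s2]
Gen 3 (s3^-1): push. Stack: [s2 s2 s3^-1]
Gen 4 (s2^-1): push. Stack: [s2 s2 s3^-1 s2^-1]
Gen 5 (s1): push. Stack: [s2 s2 s3^-1 s2^-1 s1]
Gen 6 (s3^-1): push. Stack: [s2 s2 s3^-1 s2^-1 s1 s3^-1]
Reduced word: s2 s2 s3^-1 s2^-1 s1 s3^-1

Answer: no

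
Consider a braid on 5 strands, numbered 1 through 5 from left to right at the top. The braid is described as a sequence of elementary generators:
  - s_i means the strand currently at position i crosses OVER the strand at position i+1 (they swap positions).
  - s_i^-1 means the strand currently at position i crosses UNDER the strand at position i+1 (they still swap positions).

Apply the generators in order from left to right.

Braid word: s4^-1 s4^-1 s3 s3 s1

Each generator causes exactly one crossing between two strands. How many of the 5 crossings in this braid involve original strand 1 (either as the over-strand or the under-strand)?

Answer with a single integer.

Gen 1: crossing 4x5. Involves strand 1? no. Count so far: 0
Gen 2: crossing 5x4. Involves strand 1? no. Count so far: 0
Gen 3: crossing 3x4. Involves strand 1? no. Count so far: 0
Gen 4: crossing 4x3. Involves strand 1? no. Count so far: 0
Gen 5: crossing 1x2. Involves strand 1? yes. Count so far: 1

Answer: 1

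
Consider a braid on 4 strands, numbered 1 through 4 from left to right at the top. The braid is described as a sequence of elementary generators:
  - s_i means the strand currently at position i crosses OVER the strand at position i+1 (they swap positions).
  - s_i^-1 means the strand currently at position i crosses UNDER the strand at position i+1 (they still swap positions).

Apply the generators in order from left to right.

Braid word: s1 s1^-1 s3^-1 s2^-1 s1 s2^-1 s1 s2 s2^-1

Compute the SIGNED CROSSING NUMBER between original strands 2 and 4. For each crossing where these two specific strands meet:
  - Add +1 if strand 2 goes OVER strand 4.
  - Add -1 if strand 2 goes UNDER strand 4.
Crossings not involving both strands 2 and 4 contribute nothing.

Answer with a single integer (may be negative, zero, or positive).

Answer: -2

Derivation:
Gen 1: crossing 1x2. Both 2&4? no. Sum: 0
Gen 2: crossing 2x1. Both 2&4? no. Sum: 0
Gen 3: crossing 3x4. Both 2&4? no. Sum: 0
Gen 4: 2 under 4. Both 2&4? yes. Contrib: -1. Sum: -1
Gen 5: crossing 1x4. Both 2&4? no. Sum: -1
Gen 6: crossing 1x2. Both 2&4? no. Sum: -1
Gen 7: 4 over 2. Both 2&4? yes. Contrib: -1. Sum: -2
Gen 8: crossing 4x1. Both 2&4? no. Sum: -2
Gen 9: crossing 1x4. Both 2&4? no. Sum: -2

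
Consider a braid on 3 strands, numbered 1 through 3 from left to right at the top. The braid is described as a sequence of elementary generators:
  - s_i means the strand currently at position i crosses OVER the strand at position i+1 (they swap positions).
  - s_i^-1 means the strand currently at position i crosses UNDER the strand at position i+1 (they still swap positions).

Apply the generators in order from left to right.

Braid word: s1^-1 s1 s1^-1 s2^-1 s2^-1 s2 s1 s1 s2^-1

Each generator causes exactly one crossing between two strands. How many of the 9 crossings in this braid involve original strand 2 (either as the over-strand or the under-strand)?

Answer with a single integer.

Gen 1: crossing 1x2. Involves strand 2? yes. Count so far: 1
Gen 2: crossing 2x1. Involves strand 2? yes. Count so far: 2
Gen 3: crossing 1x2. Involves strand 2? yes. Count so far: 3
Gen 4: crossing 1x3. Involves strand 2? no. Count so far: 3
Gen 5: crossing 3x1. Involves strand 2? no. Count so far: 3
Gen 6: crossing 1x3. Involves strand 2? no. Count so far: 3
Gen 7: crossing 2x3. Involves strand 2? yes. Count so far: 4
Gen 8: crossing 3x2. Involves strand 2? yes. Count so far: 5
Gen 9: crossing 3x1. Involves strand 2? no. Count so far: 5

Answer: 5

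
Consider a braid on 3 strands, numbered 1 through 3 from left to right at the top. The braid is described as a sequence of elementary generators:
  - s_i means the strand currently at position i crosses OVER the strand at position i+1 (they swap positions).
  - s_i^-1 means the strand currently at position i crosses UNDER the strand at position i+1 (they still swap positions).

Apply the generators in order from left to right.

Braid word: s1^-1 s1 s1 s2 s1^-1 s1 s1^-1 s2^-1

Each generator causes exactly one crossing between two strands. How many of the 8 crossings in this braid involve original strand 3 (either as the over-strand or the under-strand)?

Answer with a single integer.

Answer: 4

Derivation:
Gen 1: crossing 1x2. Involves strand 3? no. Count so far: 0
Gen 2: crossing 2x1. Involves strand 3? no. Count so far: 0
Gen 3: crossing 1x2. Involves strand 3? no. Count so far: 0
Gen 4: crossing 1x3. Involves strand 3? yes. Count so far: 1
Gen 5: crossing 2x3. Involves strand 3? yes. Count so far: 2
Gen 6: crossing 3x2. Involves strand 3? yes. Count so far: 3
Gen 7: crossing 2x3. Involves strand 3? yes. Count so far: 4
Gen 8: crossing 2x1. Involves strand 3? no. Count so far: 4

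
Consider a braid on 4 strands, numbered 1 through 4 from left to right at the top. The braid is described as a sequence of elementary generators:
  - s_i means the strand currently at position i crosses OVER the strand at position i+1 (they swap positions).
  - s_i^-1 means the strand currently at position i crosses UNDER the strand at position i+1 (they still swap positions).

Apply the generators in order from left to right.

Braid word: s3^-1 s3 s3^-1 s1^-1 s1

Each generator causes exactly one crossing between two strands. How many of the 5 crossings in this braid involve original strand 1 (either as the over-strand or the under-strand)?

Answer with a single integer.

Answer: 2

Derivation:
Gen 1: crossing 3x4. Involves strand 1? no. Count so far: 0
Gen 2: crossing 4x3. Involves strand 1? no. Count so far: 0
Gen 3: crossing 3x4. Involves strand 1? no. Count so far: 0
Gen 4: crossing 1x2. Involves strand 1? yes. Count so far: 1
Gen 5: crossing 2x1. Involves strand 1? yes. Count so far: 2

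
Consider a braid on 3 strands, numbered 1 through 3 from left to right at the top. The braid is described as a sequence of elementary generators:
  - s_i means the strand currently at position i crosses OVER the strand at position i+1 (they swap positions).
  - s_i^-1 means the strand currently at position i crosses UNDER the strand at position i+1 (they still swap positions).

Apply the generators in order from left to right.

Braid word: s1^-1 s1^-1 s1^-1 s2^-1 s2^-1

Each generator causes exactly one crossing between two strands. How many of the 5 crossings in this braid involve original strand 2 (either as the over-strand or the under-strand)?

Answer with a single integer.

Gen 1: crossing 1x2. Involves strand 2? yes. Count so far: 1
Gen 2: crossing 2x1. Involves strand 2? yes. Count so far: 2
Gen 3: crossing 1x2. Involves strand 2? yes. Count so far: 3
Gen 4: crossing 1x3. Involves strand 2? no. Count so far: 3
Gen 5: crossing 3x1. Involves strand 2? no. Count so far: 3

Answer: 3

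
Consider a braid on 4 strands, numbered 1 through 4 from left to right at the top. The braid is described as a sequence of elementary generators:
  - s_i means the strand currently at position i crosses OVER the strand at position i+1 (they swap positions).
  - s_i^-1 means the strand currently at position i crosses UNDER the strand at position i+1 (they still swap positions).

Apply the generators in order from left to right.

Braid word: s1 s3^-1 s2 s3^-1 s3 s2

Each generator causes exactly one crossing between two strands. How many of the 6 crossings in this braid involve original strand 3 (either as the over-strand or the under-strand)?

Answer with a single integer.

Gen 1: crossing 1x2. Involves strand 3? no. Count so far: 0
Gen 2: crossing 3x4. Involves strand 3? yes. Count so far: 1
Gen 3: crossing 1x4. Involves strand 3? no. Count so far: 1
Gen 4: crossing 1x3. Involves strand 3? yes. Count so far: 2
Gen 5: crossing 3x1. Involves strand 3? yes. Count so far: 3
Gen 6: crossing 4x1. Involves strand 3? no. Count so far: 3

Answer: 3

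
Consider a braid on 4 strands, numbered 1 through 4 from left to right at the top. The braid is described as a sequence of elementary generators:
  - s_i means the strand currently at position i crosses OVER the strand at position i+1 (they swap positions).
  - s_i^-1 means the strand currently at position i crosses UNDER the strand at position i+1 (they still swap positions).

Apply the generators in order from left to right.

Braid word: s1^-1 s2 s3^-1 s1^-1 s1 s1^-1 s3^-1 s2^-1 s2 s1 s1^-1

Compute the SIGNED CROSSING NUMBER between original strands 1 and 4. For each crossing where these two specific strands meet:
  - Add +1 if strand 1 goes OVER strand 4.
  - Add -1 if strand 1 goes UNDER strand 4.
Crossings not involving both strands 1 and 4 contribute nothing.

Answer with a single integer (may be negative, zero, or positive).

Gen 1: crossing 1x2. Both 1&4? no. Sum: 0
Gen 2: crossing 1x3. Both 1&4? no. Sum: 0
Gen 3: 1 under 4. Both 1&4? yes. Contrib: -1. Sum: -1
Gen 4: crossing 2x3. Both 1&4? no. Sum: -1
Gen 5: crossing 3x2. Both 1&4? no. Sum: -1
Gen 6: crossing 2x3. Both 1&4? no. Sum: -1
Gen 7: 4 under 1. Both 1&4? yes. Contrib: +1. Sum: 0
Gen 8: crossing 2x1. Both 1&4? no. Sum: 0
Gen 9: crossing 1x2. Both 1&4? no. Sum: 0
Gen 10: crossing 3x2. Both 1&4? no. Sum: 0
Gen 11: crossing 2x3. Both 1&4? no. Sum: 0

Answer: 0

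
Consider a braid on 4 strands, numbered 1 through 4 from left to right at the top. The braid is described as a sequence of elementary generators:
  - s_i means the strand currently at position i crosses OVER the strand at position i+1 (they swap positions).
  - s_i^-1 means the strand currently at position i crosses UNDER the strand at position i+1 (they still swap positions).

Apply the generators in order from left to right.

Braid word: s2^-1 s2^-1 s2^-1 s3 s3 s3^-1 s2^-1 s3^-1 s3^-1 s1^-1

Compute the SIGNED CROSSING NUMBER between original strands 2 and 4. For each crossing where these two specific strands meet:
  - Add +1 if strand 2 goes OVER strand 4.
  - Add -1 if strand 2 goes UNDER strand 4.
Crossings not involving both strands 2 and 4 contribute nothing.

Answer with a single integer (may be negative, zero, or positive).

Answer: -1

Derivation:
Gen 1: crossing 2x3. Both 2&4? no. Sum: 0
Gen 2: crossing 3x2. Both 2&4? no. Sum: 0
Gen 3: crossing 2x3. Both 2&4? no. Sum: 0
Gen 4: 2 over 4. Both 2&4? yes. Contrib: +1. Sum: 1
Gen 5: 4 over 2. Both 2&4? yes. Contrib: -1. Sum: 0
Gen 6: 2 under 4. Both 2&4? yes. Contrib: -1. Sum: -1
Gen 7: crossing 3x4. Both 2&4? no. Sum: -1
Gen 8: crossing 3x2. Both 2&4? no. Sum: -1
Gen 9: crossing 2x3. Both 2&4? no. Sum: -1
Gen 10: crossing 1x4. Both 2&4? no. Sum: -1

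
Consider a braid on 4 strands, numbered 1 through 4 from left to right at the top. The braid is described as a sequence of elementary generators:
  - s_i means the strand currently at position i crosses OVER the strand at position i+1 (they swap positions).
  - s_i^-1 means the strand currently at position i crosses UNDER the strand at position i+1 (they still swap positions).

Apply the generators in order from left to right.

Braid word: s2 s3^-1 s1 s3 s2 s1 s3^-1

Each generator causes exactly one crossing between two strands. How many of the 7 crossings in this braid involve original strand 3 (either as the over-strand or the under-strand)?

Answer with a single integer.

Gen 1: crossing 2x3. Involves strand 3? yes. Count so far: 1
Gen 2: crossing 2x4. Involves strand 3? no. Count so far: 1
Gen 3: crossing 1x3. Involves strand 3? yes. Count so far: 2
Gen 4: crossing 4x2. Involves strand 3? no. Count so far: 2
Gen 5: crossing 1x2. Involves strand 3? no. Count so far: 2
Gen 6: crossing 3x2. Involves strand 3? yes. Count so far: 3
Gen 7: crossing 1x4. Involves strand 3? no. Count so far: 3

Answer: 3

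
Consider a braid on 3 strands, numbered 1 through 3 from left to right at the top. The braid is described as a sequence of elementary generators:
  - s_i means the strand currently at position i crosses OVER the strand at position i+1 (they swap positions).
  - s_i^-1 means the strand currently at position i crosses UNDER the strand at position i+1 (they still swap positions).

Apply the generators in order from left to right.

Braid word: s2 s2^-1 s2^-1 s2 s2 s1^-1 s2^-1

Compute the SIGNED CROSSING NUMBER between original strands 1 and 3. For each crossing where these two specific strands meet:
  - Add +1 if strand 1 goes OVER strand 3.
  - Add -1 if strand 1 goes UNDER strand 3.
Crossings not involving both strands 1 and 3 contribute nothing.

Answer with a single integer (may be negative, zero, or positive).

Answer: -1

Derivation:
Gen 1: crossing 2x3. Both 1&3? no. Sum: 0
Gen 2: crossing 3x2. Both 1&3? no. Sum: 0
Gen 3: crossing 2x3. Both 1&3? no. Sum: 0
Gen 4: crossing 3x2. Both 1&3? no. Sum: 0
Gen 5: crossing 2x3. Both 1&3? no. Sum: 0
Gen 6: 1 under 3. Both 1&3? yes. Contrib: -1. Sum: -1
Gen 7: crossing 1x2. Both 1&3? no. Sum: -1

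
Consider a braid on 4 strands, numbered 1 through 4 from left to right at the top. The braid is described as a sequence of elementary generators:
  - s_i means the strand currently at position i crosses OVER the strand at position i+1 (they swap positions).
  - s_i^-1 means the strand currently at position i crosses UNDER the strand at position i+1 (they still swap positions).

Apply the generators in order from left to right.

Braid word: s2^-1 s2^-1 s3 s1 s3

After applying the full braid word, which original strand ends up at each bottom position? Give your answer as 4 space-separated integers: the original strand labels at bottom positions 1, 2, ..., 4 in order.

Answer: 2 1 3 4

Derivation:
Gen 1 (s2^-1): strand 2 crosses under strand 3. Perm now: [1 3 2 4]
Gen 2 (s2^-1): strand 3 crosses under strand 2. Perm now: [1 2 3 4]
Gen 3 (s3): strand 3 crosses over strand 4. Perm now: [1 2 4 3]
Gen 4 (s1): strand 1 crosses over strand 2. Perm now: [2 1 4 3]
Gen 5 (s3): strand 4 crosses over strand 3. Perm now: [2 1 3 4]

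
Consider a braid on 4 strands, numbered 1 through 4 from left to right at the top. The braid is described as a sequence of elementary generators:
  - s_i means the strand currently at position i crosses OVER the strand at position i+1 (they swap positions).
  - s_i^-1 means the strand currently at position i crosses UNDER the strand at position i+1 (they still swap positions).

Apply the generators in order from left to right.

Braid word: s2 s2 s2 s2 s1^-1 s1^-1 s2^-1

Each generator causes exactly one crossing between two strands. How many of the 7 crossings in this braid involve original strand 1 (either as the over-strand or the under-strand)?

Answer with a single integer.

Answer: 2

Derivation:
Gen 1: crossing 2x3. Involves strand 1? no. Count so far: 0
Gen 2: crossing 3x2. Involves strand 1? no. Count so far: 0
Gen 3: crossing 2x3. Involves strand 1? no. Count so far: 0
Gen 4: crossing 3x2. Involves strand 1? no. Count so far: 0
Gen 5: crossing 1x2. Involves strand 1? yes. Count so far: 1
Gen 6: crossing 2x1. Involves strand 1? yes. Count so far: 2
Gen 7: crossing 2x3. Involves strand 1? no. Count so far: 2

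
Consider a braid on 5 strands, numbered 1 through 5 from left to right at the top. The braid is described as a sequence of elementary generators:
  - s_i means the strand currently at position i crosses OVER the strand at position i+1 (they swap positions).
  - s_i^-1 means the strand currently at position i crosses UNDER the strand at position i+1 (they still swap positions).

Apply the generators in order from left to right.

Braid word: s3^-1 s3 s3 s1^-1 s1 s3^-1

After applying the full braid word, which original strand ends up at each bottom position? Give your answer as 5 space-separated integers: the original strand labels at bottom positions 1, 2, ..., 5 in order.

Answer: 1 2 3 4 5

Derivation:
Gen 1 (s3^-1): strand 3 crosses under strand 4. Perm now: [1 2 4 3 5]
Gen 2 (s3): strand 4 crosses over strand 3. Perm now: [1 2 3 4 5]
Gen 3 (s3): strand 3 crosses over strand 4. Perm now: [1 2 4 3 5]
Gen 4 (s1^-1): strand 1 crosses under strand 2. Perm now: [2 1 4 3 5]
Gen 5 (s1): strand 2 crosses over strand 1. Perm now: [1 2 4 3 5]
Gen 6 (s3^-1): strand 4 crosses under strand 3. Perm now: [1 2 3 4 5]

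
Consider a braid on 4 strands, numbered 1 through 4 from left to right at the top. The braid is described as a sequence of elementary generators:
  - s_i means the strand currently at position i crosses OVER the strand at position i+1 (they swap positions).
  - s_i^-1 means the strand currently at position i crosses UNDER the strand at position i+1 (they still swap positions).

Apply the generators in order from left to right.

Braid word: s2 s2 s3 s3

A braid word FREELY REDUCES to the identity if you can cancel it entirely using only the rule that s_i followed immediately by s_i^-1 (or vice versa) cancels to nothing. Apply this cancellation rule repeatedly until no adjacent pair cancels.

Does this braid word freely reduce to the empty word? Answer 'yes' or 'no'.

Answer: no

Derivation:
Gen 1 (s2): push. Stack: [s2]
Gen 2 (s2): push. Stack: [s2 s2]
Gen 3 (s3): push. Stack: [s2 s2 s3]
Gen 4 (s3): push. Stack: [s2 s2 s3 s3]
Reduced word: s2 s2 s3 s3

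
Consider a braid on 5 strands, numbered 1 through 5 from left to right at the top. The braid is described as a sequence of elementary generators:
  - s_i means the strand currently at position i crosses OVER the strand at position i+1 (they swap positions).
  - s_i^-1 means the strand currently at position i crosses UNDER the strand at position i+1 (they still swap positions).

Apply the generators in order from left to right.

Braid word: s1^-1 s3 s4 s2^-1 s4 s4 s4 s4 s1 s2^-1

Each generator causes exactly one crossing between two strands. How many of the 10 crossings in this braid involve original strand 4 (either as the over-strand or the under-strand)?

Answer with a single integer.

Gen 1: crossing 1x2. Involves strand 4? no. Count so far: 0
Gen 2: crossing 3x4. Involves strand 4? yes. Count so far: 1
Gen 3: crossing 3x5. Involves strand 4? no. Count so far: 1
Gen 4: crossing 1x4. Involves strand 4? yes. Count so far: 2
Gen 5: crossing 5x3. Involves strand 4? no. Count so far: 2
Gen 6: crossing 3x5. Involves strand 4? no. Count so far: 2
Gen 7: crossing 5x3. Involves strand 4? no. Count so far: 2
Gen 8: crossing 3x5. Involves strand 4? no. Count so far: 2
Gen 9: crossing 2x4. Involves strand 4? yes. Count so far: 3
Gen 10: crossing 2x1. Involves strand 4? no. Count so far: 3

Answer: 3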